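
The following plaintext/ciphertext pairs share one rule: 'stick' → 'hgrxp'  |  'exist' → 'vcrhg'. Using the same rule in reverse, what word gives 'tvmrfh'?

Each letter is replaced by its mirror in the alphabet: a↔z, b↔y, c↔x, and so on (the Atbash cipher).
Undoing it on tvmrfh: t↔g, v↔e, m↔n, r↔i, f↔u, h↔s.

genius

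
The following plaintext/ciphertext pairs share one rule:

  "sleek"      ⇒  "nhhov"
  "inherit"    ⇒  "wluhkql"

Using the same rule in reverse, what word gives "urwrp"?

Read the word backwards and shift each letter +3.
Decoding urwrp: shift back: u−3=r, r−3=o, w−3=t, r−3=o, p−3=m → rotom; then reverse → motor.

motor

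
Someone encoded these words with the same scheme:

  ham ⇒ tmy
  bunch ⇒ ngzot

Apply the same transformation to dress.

Compare letters: h→t is +12, a→m is +12, m→y is +12 — a constant shift. It's a constant shift of +12 (ROT12).
Applying it to dress: d+12=p, r+12=d, e+12=q, s+12=e, s+12=e.

pdqee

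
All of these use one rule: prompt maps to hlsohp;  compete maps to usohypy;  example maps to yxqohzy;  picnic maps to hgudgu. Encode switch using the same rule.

aigpur

Each letter's alphabet position (a=0..z=25) is mapped through 15·x+16 mod 26 — an affine cipher.
On switch: s(18)→15·18+16≡0=a; w(22)→15·22+16≡8=i; i(8)→15·8+16≡6=g; t(19)→15·19+16≡15=p; c(2)→15·2+16≡20=u; h(7)→15·7+16≡17=r (all mod 26).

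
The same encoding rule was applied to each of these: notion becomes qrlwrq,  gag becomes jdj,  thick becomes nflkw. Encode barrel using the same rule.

ohuude

The output letters match the input read backwards, each shifted +3: notion reversed is noiton. Two steps: reverse the string, then apply a Caesar shift of +3.
On barrel: reverse → lerrab; then shift: l+3=o, e+3=h, r+3=u, r+3=u, a+3=d, b+3=e.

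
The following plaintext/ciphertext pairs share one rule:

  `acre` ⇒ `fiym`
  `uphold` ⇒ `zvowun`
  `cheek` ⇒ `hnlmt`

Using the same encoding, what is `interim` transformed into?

In acre: a→f is +5, c→i is +6, r→y is +7, e→m is +8 — the shift increases by 1 each position. Each letter shifts forward by (position + 5), i.e. 5, 6, 7, … — the shift grows by one for each successive letter.
For interim: i+5=n, n+6=t, t+7=a, e+8=m, r+9=a, i+10=s, m+11=x.

ntamasx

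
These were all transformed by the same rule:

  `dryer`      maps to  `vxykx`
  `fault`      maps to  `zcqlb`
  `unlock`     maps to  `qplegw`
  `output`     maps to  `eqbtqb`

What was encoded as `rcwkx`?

d(3)→v(21) and r(17)→x(23) fit y≡15x+2 (mod 26); the inverse of 15 mod 26 is 7. Treating letters as 0–25, the rule is x ↦ 15x + 2 (mod 26).
Undoing it on rcwkx: r(17)→7·(17−2)≡1=b; c(2)→7·(2−2)≡0=a; w(22)→7·(22−2)≡10=k; k(10)→7·(10−2)≡4=e; x(23)→7·(23−2)≡17=r (all mod 26).

baker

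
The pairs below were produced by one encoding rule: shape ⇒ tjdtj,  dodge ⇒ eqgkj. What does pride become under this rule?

qtlhj

In shape: s→t is +1, h→j is +2, a→d is +3, p→t is +4 — the shift increases by 1 each position. Each letter shifts forward by (position + 1), i.e. 1, 2, 3, … — the shift grows by one for each successive letter.
Applying it to pride: p+1=q, r+2=t, i+3=l, d+4=h, e+5=j.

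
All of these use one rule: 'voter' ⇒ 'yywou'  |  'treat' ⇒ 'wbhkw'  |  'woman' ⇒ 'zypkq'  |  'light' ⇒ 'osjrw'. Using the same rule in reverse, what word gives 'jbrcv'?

The shifts repeat in a cycle of length 2: positions 0,1,… shift by +3, +10, then the pattern repeats.
Decoding jbrcv: j−3=g, b−10=r, r−3=o, c−10=s, v−3=s.

gross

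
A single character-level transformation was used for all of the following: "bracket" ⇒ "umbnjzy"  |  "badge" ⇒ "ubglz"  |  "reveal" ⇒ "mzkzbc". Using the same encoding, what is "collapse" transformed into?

nhccbafz

Treating letters as 0–25, the rule is x ↦ 19x + 1 (mod 26).
On collapse: c(2)→19·2+1≡13=n; o(14)→19·14+1≡7=h; l(11)→19·11+1≡2=c; l(11)→19·11+1≡2=c; a(0)→19·0+1≡1=b; p(15)→19·15+1≡0=a; s(18)→19·18+1≡5=f; e(4)→19·4+1≡25=z (all mod 26).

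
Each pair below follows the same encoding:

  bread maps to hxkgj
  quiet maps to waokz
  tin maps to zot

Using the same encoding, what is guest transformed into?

makyz

Compare letters: b→h is +6, r→x is +6, e→k is +6 — a constant shift. This is a Caesar cipher with shift 6.
Applying it to guest: g+6=m, u+6=a, e+6=k, s+6=y, t+6=z.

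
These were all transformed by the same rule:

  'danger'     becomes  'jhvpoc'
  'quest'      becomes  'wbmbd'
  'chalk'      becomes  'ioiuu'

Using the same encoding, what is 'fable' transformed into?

In danger: d→j is +6, a→h is +7, n→v is +8, g→p is +9 — the shift increases by 1 each position. Each letter shifts forward by (position + 6), i.e. 6, 7, 8, … — the shift grows by one for each successive letter.
For fable: f+6=l, a+7=h, b+8=j, l+9=u, e+10=o.

lhjuo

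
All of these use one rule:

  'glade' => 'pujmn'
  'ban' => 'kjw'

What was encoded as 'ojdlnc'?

faucet

It's a constant shift of +9 (ROT9).
Reversing it on ojdlnc: o−9=f, j−9=a, d−9=u, l−9=c, n−9=e, c−9=t.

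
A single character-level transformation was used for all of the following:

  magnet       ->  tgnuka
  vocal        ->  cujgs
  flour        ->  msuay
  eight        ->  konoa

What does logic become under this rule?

Vowels shift forward by 6 and consonants shift forward by 7.
For logic: l(cons)+7=s, o(vowel)+6=u, g(cons)+7=n, i(vowel)+6=o, c(cons)+7=j.

sunoj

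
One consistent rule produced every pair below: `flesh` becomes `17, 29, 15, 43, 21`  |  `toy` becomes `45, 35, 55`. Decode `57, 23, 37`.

f(#6)→17 and l(#12)→29: differences scale by 2, so n = 2·pos + 5. The formula is n = 2×(alphabet index, a=1) + 5.
Reversing it on 57, 23, 37: 57→(57−5)÷2=26=z, 23→(23−5)÷2=9=i, 37→(37−5)÷2=16=p.

zip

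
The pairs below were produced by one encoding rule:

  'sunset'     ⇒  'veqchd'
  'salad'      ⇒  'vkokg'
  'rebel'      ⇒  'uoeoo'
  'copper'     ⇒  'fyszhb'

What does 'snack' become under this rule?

vxdmn

Shifts by position in sunset: pos 0: s→v (+3), pos 1: u→e (+10), pos 2: n→q (+3), pos 3: s→c (+10) — repeating every 2. A repeating key of period 2 is used — shifts +3, +10 over and over.
On snack: s+3=v, n+10=x, a+3=d, c+10=m, k+3=n.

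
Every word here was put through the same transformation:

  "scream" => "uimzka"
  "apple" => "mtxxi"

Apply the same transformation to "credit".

bqlmzk

The output letters match the input read backwards, each shifted +8: scream reversed is maercs. The word is reversed, then every letter is shifted forward by 8.
For credit: reverse → tiderc; then shift: t+8=b, i+8=q, d+8=l, e+8=m, r+8=z, c+8=k.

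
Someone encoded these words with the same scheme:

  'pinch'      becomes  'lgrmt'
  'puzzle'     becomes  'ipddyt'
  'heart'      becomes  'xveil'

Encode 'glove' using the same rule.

izspk

The output letters match the input read backwards, each shifted +4: pinch reversed is hcnip. Read the word backwards and shift each letter +4.
On glove: reverse → evolg; then shift: e+4=i, v+4=z, o+4=s, l+4=p, g+4=k.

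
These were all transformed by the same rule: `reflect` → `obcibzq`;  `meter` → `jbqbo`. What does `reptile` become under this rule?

obmqfib

Compare letters: r→o is +23, e→b is +23, f→c is +23 — a constant shift. Every letter moves 23 places later in the alphabet, wrapping around z→a.
On reptile: r+23=o, e+23=b, p+23=m, t+23=q, i+23=f, l+23=i, e+23=b.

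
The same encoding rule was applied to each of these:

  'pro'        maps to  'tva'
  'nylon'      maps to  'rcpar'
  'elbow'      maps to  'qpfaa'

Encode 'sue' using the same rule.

The shift depends on letter class: consonant p→t is +4, but vowel o→a is +12. Vowels shift forward by 12 and consonants shift forward by 4.
For sue: s(cons)+4=w, u(vowel)+12=g, e(vowel)+12=q.

wgq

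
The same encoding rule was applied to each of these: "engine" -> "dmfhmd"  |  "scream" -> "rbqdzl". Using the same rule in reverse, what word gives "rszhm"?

Compare letters: e→d is +25, n→m is +25, g→f is +25 — a constant shift. Each letter is shifted forward by 25 in the alphabet (a Caesar shift of +25).
Undoing it on rszhm: r−25=s, s−25=t, z−25=a, h−25=i, m−25=n.

stain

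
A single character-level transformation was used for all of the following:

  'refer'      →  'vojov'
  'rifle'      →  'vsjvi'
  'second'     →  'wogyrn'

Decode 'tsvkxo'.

Shifts by position in refer: pos 0: r→v (+4), pos 1: e→o (+10), pos 2: f→j (+4), pos 3: e→o (+10) — repeating every 2. A repeating key of period 2 is used — shifts +4, +10 over and over.
Undoing it on tsvkxo: t−4=p, s−10=i, v−4=r, k−10=a, x−4=t, o−10=e.

pirate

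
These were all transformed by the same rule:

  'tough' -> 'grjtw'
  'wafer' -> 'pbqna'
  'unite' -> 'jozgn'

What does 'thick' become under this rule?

t(19)→g(6) and o(14)→r(17) fit y≡3x+1 (mod 26); the inverse of 3 mod 26 is 9. Each letter's alphabet position (a=0..z=25) is mapped through 3·x+1 mod 26 — an affine cipher.
For thick: t(19)→3·19+1≡6=g; h(7)→3·7+1≡22=w; i(8)→3·8+1≡25=z; c(2)→3·2+1≡7=h; k(10)→3·10+1≡5=f (all mod 26).

gwzhf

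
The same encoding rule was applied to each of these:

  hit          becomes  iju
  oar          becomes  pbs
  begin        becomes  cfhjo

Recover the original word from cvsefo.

burden

Compare letters: h→i is +1, i→j is +1, t→u is +1 — a constant shift. Each letter is shifted forward by 1 in the alphabet (a Caesar shift of +1).
Decoding cvsefo: c−1=b, v−1=u, s−1=r, e−1=d, f−1=e, o−1=n.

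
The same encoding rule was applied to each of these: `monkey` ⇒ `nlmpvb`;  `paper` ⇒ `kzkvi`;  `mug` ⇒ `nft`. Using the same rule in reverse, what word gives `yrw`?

Each pair mirrors across the alphabet (m↔n, o↔l, n↔m): positions sum to 25. Letters are reflected about the middle of the alphabet (position → 25−position): Atbash.
Decoding yrw: y↔b, r↔i, w↔d.

bid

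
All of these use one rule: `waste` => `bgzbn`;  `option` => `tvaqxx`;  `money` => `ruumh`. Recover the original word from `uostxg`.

pillow

In waste: w→b is +5, a→g is +6, s→z is +7, t→b is +8 — the shift increases by 1 each position. Each letter shifts forward by (position + 5), i.e. 5, 6, 7, … — the shift grows by one for each successive letter.
Reversing it on uostxg: u−5=p, o−6=i, s−7=l, t−8=l, x−9=o, g−10=w.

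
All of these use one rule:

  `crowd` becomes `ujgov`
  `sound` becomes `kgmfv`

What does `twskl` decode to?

Compare letters: c→u is +18, r→j is +18, o→g is +18 — a constant shift. This is a Caesar cipher with shift 18.
Undoing it on twskl: t−18=b, w−18=e, s−18=a, k−18=s, l−18=t.

beast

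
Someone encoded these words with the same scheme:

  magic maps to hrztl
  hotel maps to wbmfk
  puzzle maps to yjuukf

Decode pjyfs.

super

m(12)→h(7) and a(0)→r(17) fit y≡23x+17 (mod 26); the inverse of 23 mod 26 is 17. This is an affine cipher: with a=0,…,z=25, each position x becomes (23x+17) mod 26.
Undoing it on pjyfs: p(15)→17·(15−17)≡18=s; j(9)→17·(9−17)≡20=u; y(24)→17·(24−17)≡15=p; f(5)→17·(5−17)≡4=e; s(18)→17·(18−17)≡17=r (all mod 26).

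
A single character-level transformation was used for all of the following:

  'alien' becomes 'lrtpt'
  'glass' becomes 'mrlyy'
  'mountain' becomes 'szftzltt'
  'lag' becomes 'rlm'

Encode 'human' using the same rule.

The shift depends on letter class: consonant l→r is +6, but vowel a→l is +11. Vowels shift forward by 11 and consonants shift forward by 6.
For human: h(cons)+6=n, u(vowel)+11=f, m(cons)+6=s, a(vowel)+11=l, n(cons)+6=t.

nfslt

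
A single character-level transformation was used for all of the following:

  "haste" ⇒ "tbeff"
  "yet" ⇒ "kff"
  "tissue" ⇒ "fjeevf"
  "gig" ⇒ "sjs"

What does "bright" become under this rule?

The shift depends on letter class: consonant h→t is +12, but vowel a→b is +1. The rule splits by letter class: vowels +1, consonants +12.
Applying it to bright: b(cons)+12=n, r(cons)+12=d, i(vowel)+1=j, g(cons)+12=s, h(cons)+12=t, t(cons)+12=f.

ndjstf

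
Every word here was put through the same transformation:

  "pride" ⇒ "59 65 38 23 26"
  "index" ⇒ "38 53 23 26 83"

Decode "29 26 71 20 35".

fetch

p(#16)→59 and r(#18)→65: differences scale by 3, so n = 3·pos + 11. With a=1..z=26, the number is 3·pos + 11.
Decoding 29 26 71 20 35: 29→(29−11)÷3=6=f, 26→(26−11)÷3=5=e, 71→(71−11)÷3=20=t, 20→(20−11)÷3=3=c, 35→(35−11)÷3=8=h.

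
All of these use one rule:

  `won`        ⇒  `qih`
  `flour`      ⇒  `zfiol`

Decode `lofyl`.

It's a constant shift of +20 (ROT20).
Reversing it on lofyl: l−20=r, o−20=u, f−20=l, y−20=e, l−20=r.

ruler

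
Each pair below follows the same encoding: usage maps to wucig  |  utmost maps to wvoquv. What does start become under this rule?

Compare letters: u→w is +2, s→u is +2, a→c is +2 — a constant shift. Each letter is shifted forward by 2 in the alphabet (a Caesar shift of +2).
Applying it to start: s+2=u, t+2=v, a+2=c, r+2=t, t+2=v.

uvctv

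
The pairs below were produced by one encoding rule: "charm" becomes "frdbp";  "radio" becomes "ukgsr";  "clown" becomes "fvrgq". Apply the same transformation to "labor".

okeyu

Shifts by position in charm: pos 0: c→f (+3), pos 1: h→r (+10), pos 2: a→d (+3), pos 3: r→b (+10) — repeating every 2. A repeating key of period 2 is used — shifts +3, +10 over and over.
For labor: l+3=o, a+10=k, b+3=e, o+10=y, r+3=u.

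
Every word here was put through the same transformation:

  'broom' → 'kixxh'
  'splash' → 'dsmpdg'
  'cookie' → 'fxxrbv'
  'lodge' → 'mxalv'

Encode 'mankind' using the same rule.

b(1)→k(10) and r(17)→i(8) fit y≡21x+15 (mod 26); the inverse of 21 mod 26 is 5. Each letter's alphabet position (a=0..z=25) is mapped through 21·x+15 mod 26 — an affine cipher.
On mankind: m(12)→21·12+15≡7=h; a(0)→21·0+15≡15=p; n(13)→21·13+15≡2=c; k(10)→21·10+15≡17=r; i(8)→21·8+15≡1=b; n(13)→21·13+15≡2=c; d(3)→21·3+15≡0=a (all mod 26).

hpcrbca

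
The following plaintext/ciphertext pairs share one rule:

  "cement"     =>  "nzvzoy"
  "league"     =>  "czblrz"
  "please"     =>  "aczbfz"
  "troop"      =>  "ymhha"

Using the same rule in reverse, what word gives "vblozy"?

c(2)→n(13) and e(4)→z(25) fit y≡19x+1 (mod 26); the inverse of 19 mod 26 is 11. This is an affine cipher: with a=0,…,z=25, each position x becomes (19x+1) mod 26.
Undoing it on vblozy: v(21)→11·(21−1)≡12=m; b(1)→11·(1−1)≡0=a; l(11)→11·(11−1)≡6=g; o(14)→11·(14−1)≡13=n; z(25)→11·(25−1)≡4=e; y(24)→11·(24−1)≡19=t (all mod 26).

magnet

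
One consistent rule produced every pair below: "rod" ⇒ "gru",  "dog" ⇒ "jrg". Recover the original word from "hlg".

die

Read the word backwards and shift each letter +3.
Decoding hlg: shift back: h−3=e, l−3=i, g−3=d → eid; then reverse → die.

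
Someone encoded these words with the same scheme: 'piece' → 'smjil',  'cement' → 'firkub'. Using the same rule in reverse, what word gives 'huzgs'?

In piece: p→s is +3, i→m is +4, e→j is +5, c→i is +6 — the shift increases by 1 each position. Each letter shifts forward by (position + 3), i.e. 3, 4, 5, … — the shift grows by one for each successive letter.
Reversing it on huzgs: h−3=e, u−4=q, z−5=u, g−6=a, s−7=l.

equal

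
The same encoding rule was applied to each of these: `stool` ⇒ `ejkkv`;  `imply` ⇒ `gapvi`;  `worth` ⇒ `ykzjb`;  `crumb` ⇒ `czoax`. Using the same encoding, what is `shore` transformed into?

s(18)→e(4) and t(19)→j(9) fit y≡5x+18 (mod 26); the inverse of 5 mod 26 is 21. Each letter's alphabet position (a=0..z=25) is mapped through 5·x+18 mod 26 — an affine cipher.
Applying it to shore: s(18)→5·18+18≡4=e; h(7)→5·7+18≡1=b; o(14)→5·14+18≡10=k; r(17)→5·17+18≡25=z; e(4)→5·4+18≡12=m (all mod 26).

ebkzm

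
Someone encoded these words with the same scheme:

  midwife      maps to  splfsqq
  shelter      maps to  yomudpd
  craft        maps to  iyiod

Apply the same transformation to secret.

In midwife: m→s is +6, i→p is +7, d→l is +8, w→f is +9 — the shift increases by 1 each position. Each letter shifts forward by (position + 6), i.e. 6, 7, 8, … — the shift grows by one for each successive letter.
For secret: s+6=y, e+7=l, c+8=k, r+9=a, e+10=o, t+11=e.

ylkaoe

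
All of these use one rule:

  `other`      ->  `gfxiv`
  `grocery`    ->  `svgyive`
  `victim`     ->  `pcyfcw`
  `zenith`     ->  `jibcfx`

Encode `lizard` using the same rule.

rcjovd

o(14)→g(6) and t(19)→f(5) fit y≡5x+14 (mod 26); the inverse of 5 mod 26 is 21. Treating letters as 0–25, the rule is x ↦ 5x + 14 (mod 26).
For lizard: l(11)→5·11+14≡17=r; i(8)→5·8+14≡2=c; z(25)→5·25+14≡9=j; a(0)→5·0+14≡14=o; r(17)→5·17+14≡21=v; d(3)→5·3+14≡3=d (all mod 26).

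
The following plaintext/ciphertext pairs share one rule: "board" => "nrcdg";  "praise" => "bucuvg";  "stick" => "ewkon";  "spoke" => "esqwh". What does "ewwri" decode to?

stuff

Shifts by position in board: pos 0: b→n (+12), pos 1: o→r (+3), pos 2: a→c (+2), pos 3: r→d (+12), pos 4: d→g (+3) — repeating every 3. It's a Vigenère-style cipher with numeric key [12,3,2]: position i shifts by key[i mod 3].
Undoing it on ewwri: e−12=s, w−3=t, w−2=u, r−12=f, i−3=f.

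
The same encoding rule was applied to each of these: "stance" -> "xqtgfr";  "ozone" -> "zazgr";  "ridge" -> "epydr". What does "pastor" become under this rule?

stxqze

Treating letters as 0–25, the rule is x ↦ 19x + 19 (mod 26).
On pastor: p(15)→19·15+19≡18=s; a(0)→19·0+19≡19=t; s(18)→19·18+19≡23=x; t(19)→19·19+19≡16=q; o(14)→19·14+19≡25=z; r(17)→19·17+19≡4=e (all mod 26).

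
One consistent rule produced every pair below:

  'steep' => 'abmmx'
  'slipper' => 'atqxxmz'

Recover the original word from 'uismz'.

maker

Compare letters: s→a is +8, t→b is +8, e→m is +8 — a constant shift. Each letter is shifted forward by 8 in the alphabet (a Caesar shift of +8).
Reversing it on uismz: u−8=m, i−8=a, s−8=k, m−8=e, z−8=r.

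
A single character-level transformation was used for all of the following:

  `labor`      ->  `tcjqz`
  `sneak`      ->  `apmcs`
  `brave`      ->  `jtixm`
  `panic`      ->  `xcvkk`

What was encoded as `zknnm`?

Shifts by position in labor: pos 0: l→t (+8), pos 1: a→c (+2), pos 2: b→j (+8), pos 3: o→q (+2) — repeating every 2. It's a Vigenère-style cipher with numeric key [8,2]: position i shifts by key[i mod 2].
Undoing it on zknnm: z−8=r, k−2=i, n−8=f, n−2=l, m−8=e.

rifle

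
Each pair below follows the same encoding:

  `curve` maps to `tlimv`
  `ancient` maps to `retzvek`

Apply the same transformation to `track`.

Compare letters: c→t is +17, u→l is +17, r→i is +17 — a constant shift. It's a constant shift of +17 (ROT17).
Applying it to track: t+17=k, r+17=i, a+17=r, c+17=t, k+17=b.

kirtb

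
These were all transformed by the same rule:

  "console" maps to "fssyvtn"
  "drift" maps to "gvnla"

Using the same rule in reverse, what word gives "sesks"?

panel

In console: c→f is +3, o→s is +4, n→s is +5, s→y is +6 — the shift increases by 1 each position. Letter i (0-indexed) is shifted by i+3, so successive shifts are 3, 4, 5, ….
Reversing it on sesks: s−3=p, e−4=a, s−5=n, k−6=e, s−7=l.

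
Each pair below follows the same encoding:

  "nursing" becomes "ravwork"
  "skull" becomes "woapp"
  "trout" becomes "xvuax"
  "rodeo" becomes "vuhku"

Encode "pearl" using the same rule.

The shift depends on letter class: consonant n→r is +4, but vowel u→a is +6. Two shifts are in play — +6 for a/e/i/o/u, +4 for every other letter.
Applying it to pearl: p(cons)+4=t, e(vowel)+6=k, a(vowel)+6=g, r(cons)+4=v, l(cons)+4=p.

tkgvp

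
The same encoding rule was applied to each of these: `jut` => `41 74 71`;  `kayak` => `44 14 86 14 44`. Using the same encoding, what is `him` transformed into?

The formula is n = 3×(alphabet index, a=1) + 11.
Applying it to him: h=8→35, i=9→38, m=13→50.

35 38 50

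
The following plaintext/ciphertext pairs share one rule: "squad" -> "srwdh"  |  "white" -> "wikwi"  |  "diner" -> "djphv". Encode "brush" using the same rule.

bswvl

Each letter shifts forward by its position index (0, 1, 2, …) — the shift grows by one for each successive letter.
For brush: b+0=b, r+1=s, u+2=w, s+3=v, h+4=l.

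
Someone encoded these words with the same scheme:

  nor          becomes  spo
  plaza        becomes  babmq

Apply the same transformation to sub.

The output letters match the input read backwards, each shifted +1: nor reversed is ron. Two steps: reverse the string, then apply a Caesar shift of +1.
Applying it to sub: reverse → bus; then shift: b+1=c, u+1=v, s+1=t.

cvt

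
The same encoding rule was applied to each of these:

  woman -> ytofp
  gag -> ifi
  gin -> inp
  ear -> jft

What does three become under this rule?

vjtjj

The rule splits by letter class: vowels +5, consonants +2.
Applying it to three: t(cons)+2=v, h(cons)+2=j, r(cons)+2=t, e(vowel)+5=j, e(vowel)+5=j.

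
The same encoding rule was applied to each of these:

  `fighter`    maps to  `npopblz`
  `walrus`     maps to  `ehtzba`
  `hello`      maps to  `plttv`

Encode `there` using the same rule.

bplzl

Vowels shift forward by 7 and consonants shift forward by 8.
Applying it to there: t(cons)+8=b, h(cons)+8=p, e(vowel)+7=l, r(cons)+8=z, e(vowel)+7=l.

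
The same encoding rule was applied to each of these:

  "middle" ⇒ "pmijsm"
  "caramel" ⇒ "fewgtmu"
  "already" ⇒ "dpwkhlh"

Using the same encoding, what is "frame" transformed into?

In middle: m→p is +3, i→m is +4, d→i is +5, d→j is +6 — the shift increases by 1 each position. The shift increases by 1 at each position, starting from +3: 3, 4, 5, ….
On frame: f+3=i, r+4=v, a+5=f, m+6=s, e+7=l.

ivfsl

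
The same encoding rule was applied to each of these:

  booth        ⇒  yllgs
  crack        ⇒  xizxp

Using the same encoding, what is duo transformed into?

wfl

Each pair mirrors across the alphabet (b↔y, o↔l, o↔l): positions sum to 25. Letters are reflected about the middle of the alphabet (position → 25−position): Atbash.
Applying it to duo: d↔w, u↔f, o↔l.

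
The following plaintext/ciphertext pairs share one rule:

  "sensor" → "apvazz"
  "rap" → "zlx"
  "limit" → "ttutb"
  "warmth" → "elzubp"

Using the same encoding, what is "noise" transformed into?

Two shifts are in play — +11 for a/e/i/o/u, +8 for every other letter.
On noise: n(cons)+8=v, o(vowel)+11=z, i(vowel)+11=t, s(cons)+8=a, e(vowel)+11=p.

vztap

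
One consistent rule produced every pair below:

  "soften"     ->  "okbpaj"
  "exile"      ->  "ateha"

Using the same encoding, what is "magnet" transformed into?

Compare letters: s→o is +22, o→k is +22, f→b is +22 — a constant shift. Every letter moves 22 places later in the alphabet, wrapping around z→a.
Applying it to magnet: m+22=i, a+22=w, g+22=c, n+22=j, e+22=a, t+22=p.

iwcjap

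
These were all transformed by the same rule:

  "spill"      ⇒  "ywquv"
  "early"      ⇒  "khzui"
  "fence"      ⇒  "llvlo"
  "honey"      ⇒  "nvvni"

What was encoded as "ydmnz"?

sweep

In spill: s→y is +6, p→w is +7, i→q is +8, l→u is +9 — the shift increases by 1 each position. The shift increases by 1 at each position, starting from +6: 6, 7, 8, ….
Undoing it on ydmnz: y−6=s, d−7=w, m−8=e, n−9=e, z−10=p.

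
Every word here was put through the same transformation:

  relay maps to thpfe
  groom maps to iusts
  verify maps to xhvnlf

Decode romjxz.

pliers

In relay: r→t is +2, e→h is +3, l→p is +4, a→f is +5 — the shift increases by 1 each position. Each letter shifts forward by (position + 2), i.e. 2, 3, 4, … — the shift grows by one for each successive letter.
Reversing it on romjxz: r−2=p, o−3=l, m−4=i, j−5=e, x−6=r, z−7=s.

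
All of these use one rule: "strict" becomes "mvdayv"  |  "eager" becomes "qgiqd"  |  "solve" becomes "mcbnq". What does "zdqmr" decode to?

s(18)→m(12) and t(19)→v(21) fit y≡9x+6 (mod 26); the inverse of 9 mod 26 is 3. Each letter's alphabet position (a=0..z=25) is mapped through 9·x+6 mod 26 — an affine cipher.
Decoding zdqmr: z(25)→3·(25−6)≡5=f; d(3)→3·(3−6)≡17=r; q(16)→3·(16−6)≡4=e; m(12)→3·(12−6)≡18=s; r(17)→3·(17−6)≡7=h (all mod 26).

fresh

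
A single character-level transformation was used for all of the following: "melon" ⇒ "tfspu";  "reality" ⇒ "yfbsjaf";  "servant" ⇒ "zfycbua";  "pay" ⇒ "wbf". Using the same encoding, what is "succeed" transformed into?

The shift depends on letter class: consonant m→t is +7, but vowel e→f is +1. The rule splits by letter class: vowels +1, consonants +7.
For succeed: s(cons)+7=z, u(vowel)+1=v, c(cons)+7=j, c(cons)+7=j, e(vowel)+1=f, e(vowel)+1=f, d(cons)+7=k.

zvjjffk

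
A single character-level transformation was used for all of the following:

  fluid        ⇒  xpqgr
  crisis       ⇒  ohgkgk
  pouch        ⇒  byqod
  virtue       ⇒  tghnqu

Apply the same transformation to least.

f(5)→x(23) and l(11)→p(15) fit y≡3x+8 (mod 26); the inverse of 3 mod 26 is 9. Treating letters as 0–25, the rule is x ↦ 3x + 8 (mod 26).
On least: l(11)→3·11+8≡15=p; e(4)→3·4+8≡20=u; a(0)→3·0+8≡8=i; s(18)→3·18+8≡10=k; t(19)→3·19+8≡13=n (all mod 26).

puikn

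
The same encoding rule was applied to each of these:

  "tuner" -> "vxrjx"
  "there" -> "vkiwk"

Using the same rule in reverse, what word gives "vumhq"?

trick

In tuner: t→v is +2, u→x is +3, n→r is +4, e→j is +5 — the shift increases by 1 each position. Each letter shifts forward by (position + 2), i.e. 2, 3, 4, … — the shift grows by one for each successive letter.
Undoing it on vumhq: v−2=t, u−3=r, m−4=i, h−5=c, q−6=k.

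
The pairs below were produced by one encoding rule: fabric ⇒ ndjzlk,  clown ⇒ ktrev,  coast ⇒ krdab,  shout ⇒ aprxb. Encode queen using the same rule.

yxhhv

Vowels shift forward by 3 and consonants shift forward by 8.
For queen: q(cons)+8=y, u(vowel)+3=x, e(vowel)+3=h, e(vowel)+3=h, n(cons)+8=v.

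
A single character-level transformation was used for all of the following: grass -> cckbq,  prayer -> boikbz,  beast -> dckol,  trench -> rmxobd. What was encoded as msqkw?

magic

The output letters match the input read backwards, each shifted +10: grass reversed is ssarg. Two steps: reverse the string, then apply a Caesar shift of +10.
Undoing it on msqkw: shift back: m−10=c, s−10=i, q−10=g, k−10=a, w−10=m → cigam; then reverse → magic.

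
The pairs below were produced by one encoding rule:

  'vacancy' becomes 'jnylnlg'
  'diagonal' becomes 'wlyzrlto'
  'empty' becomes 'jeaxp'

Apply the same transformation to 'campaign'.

Two steps: reverse the string, then apply a Caesar shift of +11.
Applying it to campaign: reverse → ngiapmac; then shift: n+11=y, g+11=r, i+11=t, a+11=l, p+11=a, m+11=x, a+11=l, c+11=n.

yrtlaxln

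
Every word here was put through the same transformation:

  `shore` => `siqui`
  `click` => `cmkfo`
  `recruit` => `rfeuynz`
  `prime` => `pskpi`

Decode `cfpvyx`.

Letter i (0-indexed) is shifted by i+0, so successive shifts are 0, 1, 2, ….
Reversing it on cfpvyx: c−0=c, f−1=e, p−2=n, v−3=s, y−4=u, x−5=s.

census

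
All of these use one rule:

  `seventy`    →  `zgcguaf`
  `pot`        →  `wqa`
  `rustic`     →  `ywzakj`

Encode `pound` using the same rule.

The shift depends on letter class: consonant s→z is +7, but vowel e→g is +2. Vowels shift forward by 2 and consonants shift forward by 7.
On pound: p(cons)+7=w, o(vowel)+2=q, u(vowel)+2=w, n(cons)+7=u, d(cons)+7=k.

wqwuk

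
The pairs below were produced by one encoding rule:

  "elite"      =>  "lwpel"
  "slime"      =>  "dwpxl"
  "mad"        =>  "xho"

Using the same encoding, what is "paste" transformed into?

Vowels shift forward by 7 and consonants shift forward by 11.
Applying it to paste: p(cons)+11=a, a(vowel)+7=h, s(cons)+11=d, t(cons)+11=e, e(vowel)+7=l.

ahdel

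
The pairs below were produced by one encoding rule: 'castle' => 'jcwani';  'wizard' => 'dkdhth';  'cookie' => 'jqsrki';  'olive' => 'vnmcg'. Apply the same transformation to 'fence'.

Shifts by position in castle: pos 0: c→j (+7), pos 1: a→c (+2), pos 2: s→w (+4), pos 3: t→a (+7), pos 4: l→n (+2), pos 5: e→i (+4) — repeating every 3. A repeating key of period 3 is used — shifts +7, +2, +4 over and over.
For fence: f+7=m, e+2=g, n+4=r, c+7=j, e+2=g.

mgrjg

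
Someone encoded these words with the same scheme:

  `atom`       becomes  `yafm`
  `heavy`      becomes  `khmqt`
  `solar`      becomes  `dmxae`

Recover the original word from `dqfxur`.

filter

The output letters match the input read backwards, each shifted +12: atom reversed is mota. Two steps: reverse the string, then apply a Caesar shift of +12.
Decoding dqfxur: shift back: d−12=r, q−12=e, f−12=t, x−12=l, u−12=i, r−12=f → retlif; then reverse → filter.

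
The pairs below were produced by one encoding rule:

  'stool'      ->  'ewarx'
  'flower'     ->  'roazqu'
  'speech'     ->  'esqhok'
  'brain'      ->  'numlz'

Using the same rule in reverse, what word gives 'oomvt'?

clash

It's a Vigenère-style cipher with numeric key [12,3]: position i shifts by key[i mod 2].
Reversing it on oomvt: o−12=c, o−3=l, m−12=a, v−3=s, t−12=h.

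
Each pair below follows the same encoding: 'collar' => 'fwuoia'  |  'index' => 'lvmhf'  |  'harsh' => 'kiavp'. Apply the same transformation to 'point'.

swrqb

Shifts by position in collar: pos 0: c→f (+3), pos 1: o→w (+8), pos 2: l→u (+9), pos 3: l→o (+3), pos 4: a→i (+8), pos 5: r→a (+9) — repeating every 3. A repeating key of period 3 is used — shifts +3, +8, +9 over and over.
On point: p+3=s, o+8=w, i+9=r, n+3=q, t+8=b.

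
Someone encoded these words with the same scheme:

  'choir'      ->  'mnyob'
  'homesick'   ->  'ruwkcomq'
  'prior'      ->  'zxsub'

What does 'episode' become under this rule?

It's a Vigenère-style cipher with numeric key [10,6]: position i shifts by key[i mod 2].
Applying it to episode: e+10=o, p+6=v, i+10=s, s+6=y, o+10=y, d+6=j, e+10=o.

ovsyyjo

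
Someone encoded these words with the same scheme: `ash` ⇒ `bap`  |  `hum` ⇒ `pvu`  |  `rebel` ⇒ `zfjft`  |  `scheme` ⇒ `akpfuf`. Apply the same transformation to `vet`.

Vowels shift forward by 1 and consonants shift forward by 8.
On vet: v(cons)+8=d, e(vowel)+1=f, t(cons)+8=b.

dfb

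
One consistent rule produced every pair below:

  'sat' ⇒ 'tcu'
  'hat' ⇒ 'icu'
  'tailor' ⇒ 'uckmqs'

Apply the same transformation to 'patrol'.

Two shifts are in play — +2 for a/e/i/o/u, +1 for every other letter.
Applying it to patrol: p(cons)+1=q, a(vowel)+2=c, t(cons)+1=u, r(cons)+1=s, o(vowel)+2=q, l(cons)+1=m.

qcusqm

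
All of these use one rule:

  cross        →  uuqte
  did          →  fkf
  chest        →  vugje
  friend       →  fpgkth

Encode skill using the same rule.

The output letters match the input read backwards, each shifted +2: cross reversed is ssorc. Two steps: reverse the string, then apply a Caesar shift of +2.
Applying it to skill: reverse → lliks; then shift: l+2=n, l+2=n, i+2=k, k+2=m, s+2=u.

nnkmu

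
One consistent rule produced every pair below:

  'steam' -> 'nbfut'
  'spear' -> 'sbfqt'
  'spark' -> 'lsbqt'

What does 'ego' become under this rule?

The word is reversed, then every letter is shifted forward by 1.
For ego: reverse → oge; then shift: o+1=p, g+1=h, e+1=f.

phf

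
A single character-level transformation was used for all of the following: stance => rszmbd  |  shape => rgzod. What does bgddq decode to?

cheer

Compare letters: s→r is +25, t→s is +25, a→z is +25 — a constant shift. Every letter moves 25 places later in the alphabet, wrapping around z→a.
Undoing it on bgddq: b−25=c, g−25=h, d−25=e, d−25=e, q−25=r.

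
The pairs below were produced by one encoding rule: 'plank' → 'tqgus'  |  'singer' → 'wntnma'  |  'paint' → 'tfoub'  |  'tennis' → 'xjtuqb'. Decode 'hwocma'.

driver

In plank: p→t is +4, l→q is +5, a→g is +6, n→u is +7 — the shift increases by 1 each position. The shift increases by 1 at each position, starting from +4: 4, 5, 6, ….
Undoing it on hwocma: h−4=d, w−5=r, o−6=i, c−7=v, m−8=e, a−9=r.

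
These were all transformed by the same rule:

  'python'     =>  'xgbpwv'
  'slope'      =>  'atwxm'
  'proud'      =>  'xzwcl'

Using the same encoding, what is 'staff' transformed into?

Every letter moves 8 places later in the alphabet, wrapping around z→a.
Applying it to staff: s+8=a, t+8=b, a+8=i, f+8=n, f+8=n.

abinn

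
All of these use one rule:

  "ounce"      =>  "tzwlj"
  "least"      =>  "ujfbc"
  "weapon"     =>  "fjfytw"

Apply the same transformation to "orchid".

The shift depends on letter class: consonant n→w is +9, but vowel o→t is +5. Vowels shift forward by 5 and consonants shift forward by 9.
For orchid: o(vowel)+5=t, r(cons)+9=a, c(cons)+9=l, h(cons)+9=q, i(vowel)+5=n, d(cons)+9=m.

talqnm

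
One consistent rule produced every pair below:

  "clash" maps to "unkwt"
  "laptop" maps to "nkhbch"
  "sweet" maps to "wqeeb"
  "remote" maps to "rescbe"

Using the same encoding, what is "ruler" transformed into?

c(2)→u(20) and l(11)→n(13) fit y≡5x+10 (mod 26); the inverse of 5 mod 26 is 21. Treating letters as 0–25, the rule is x ↦ 5x + 10 (mod 26).
Applying it to ruler: r(17)→5·17+10≡17=r; u(20)→5·20+10≡6=g; l(11)→5·11+10≡13=n; e(4)→5·4+10≡4=e; r(17)→5·17+10≡17=r (all mod 26).

rgner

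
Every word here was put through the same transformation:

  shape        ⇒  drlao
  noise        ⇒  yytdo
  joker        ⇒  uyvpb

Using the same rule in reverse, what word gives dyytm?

Shifts by position in shape: pos 0: s→d (+11), pos 1: h→r (+10), pos 2: a→l (+11), pos 3: p→a (+11), pos 4: e→o (+10) — repeating every 3. The shifts repeat in a cycle of length 3: positions 0,1,… shift by +11, +10, +11, then the pattern repeats.
Reversing it on dyytm: d−11=s, y−10=o, y−11=n, t−11=i, m−10=c.

sonic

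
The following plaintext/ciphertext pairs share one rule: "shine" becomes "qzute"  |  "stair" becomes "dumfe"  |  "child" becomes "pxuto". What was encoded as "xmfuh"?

vital

The output letters match the input read backwards, each shifted +12: shine reversed is enihs. Read the word backwards and shift each letter +12.
Decoding xmfuh: shift back: x−12=l, m−12=a, f−12=t, u−12=i, h−12=v → lativ; then reverse → vital.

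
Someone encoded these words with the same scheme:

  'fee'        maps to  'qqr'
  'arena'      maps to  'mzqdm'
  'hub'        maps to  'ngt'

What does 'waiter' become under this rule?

dqfumi

Read the word backwards and shift each letter +12.
For waiter: reverse → retiaw; then shift: r+12=d, e+12=q, t+12=f, i+12=u, a+12=m, w+12=i.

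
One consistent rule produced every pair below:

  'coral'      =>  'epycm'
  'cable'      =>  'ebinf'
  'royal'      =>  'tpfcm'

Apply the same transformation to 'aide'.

cjkg

Shifts by position in coral: pos 0: c→e (+2), pos 1: o→p (+1), pos 2: r→y (+7), pos 3: a→c (+2), pos 4: l→m (+1) — repeating every 3. The shifts repeat in a cycle of length 3: positions 0,1,… shift by +2, +1, +7, then the pattern repeats.
For aide: a+2=c, i+1=j, d+7=k, e+2=g.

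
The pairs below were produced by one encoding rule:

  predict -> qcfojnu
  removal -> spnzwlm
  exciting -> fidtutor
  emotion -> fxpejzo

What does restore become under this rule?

It's a Vigenère-style cipher with numeric key [1,11]: position i shifts by key[i mod 2].
Applying it to restore: r+1=s, e+11=p, s+1=t, t+11=e, o+1=p, r+11=c, e+1=f.

sptepcf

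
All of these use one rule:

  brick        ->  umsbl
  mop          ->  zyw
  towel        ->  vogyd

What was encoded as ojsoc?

The output letters match the input read backwards, each shifted +10: brick reversed is kcirb. The word is reversed, then every letter is shifted forward by 10.
Reversing it on ojsoc: shift back: o−10=e, j−10=z, s−10=i, o−10=e, c−10=s → ezies; then reverse → seize.

seize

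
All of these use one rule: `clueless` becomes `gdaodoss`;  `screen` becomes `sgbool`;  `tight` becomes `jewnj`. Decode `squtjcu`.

symptom

c(2)→g(6) and l(11)→d(3) fit y≡17x+24 (mod 26); the inverse of 17 mod 26 is 23. This is an affine cipher: with a=0,…,z=25, each position x becomes (17x+24) mod 26.
Undoing it on squtjcu: s(18)→23·(18−24)≡18=s; q(16)→23·(16−24)≡24=y; u(20)→23·(20−24)≡12=m; t(19)→23·(19−24)≡15=p; j(9)→23·(9−24)≡19=t; c(2)→23·(2−24)≡14=o; u(20)→23·(20−24)≡12=m (all mod 26).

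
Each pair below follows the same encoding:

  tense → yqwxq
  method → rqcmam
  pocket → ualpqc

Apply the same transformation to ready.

wqjik

Shifts by position in tense: pos 0: t→y (+5), pos 1: e→q (+12), pos 2: n→w (+9), pos 3: s→x (+5), pos 4: e→q (+12) — repeating every 3. The shifts repeat in a cycle of length 3: positions 0,1,… shift by +5, +12, +9, then the pattern repeats.
Applying it to ready: r+5=w, e+12=q, a+9=j, d+5=i, y+12=k.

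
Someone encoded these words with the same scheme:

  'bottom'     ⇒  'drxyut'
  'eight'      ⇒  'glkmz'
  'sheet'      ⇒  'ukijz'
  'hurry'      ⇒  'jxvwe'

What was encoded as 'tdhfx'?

In bottom: b→d is +2, o→r is +3, t→x is +4, t→y is +5 — the shift increases by 1 each position. Letter i (0-indexed) is shifted by i+2, so successive shifts are 2, 3, 4, ….
Decoding tdhfx: t−2=r, d−3=a, h−4=d, f−5=a, x−6=r.

radar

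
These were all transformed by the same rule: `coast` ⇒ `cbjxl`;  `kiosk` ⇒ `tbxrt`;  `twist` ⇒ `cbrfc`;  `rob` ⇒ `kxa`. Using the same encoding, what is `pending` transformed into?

pwrmwny

The output letters match the input read backwards, each shifted +9: coast reversed is tsaoc. Read the word backwards and shift each letter +9.
For pending: reverse → gnidnep; then shift: g+9=p, n+9=w, i+9=r, d+9=m, n+9=w, e+9=n, p+9=y.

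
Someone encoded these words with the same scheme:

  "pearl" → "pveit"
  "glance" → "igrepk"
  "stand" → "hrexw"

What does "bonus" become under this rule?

Two steps: reverse the string, then apply a Caesar shift of +4.
For bonus: reverse → sunob; then shift: s+4=w, u+4=y, n+4=r, o+4=s, b+4=f.

wyrsf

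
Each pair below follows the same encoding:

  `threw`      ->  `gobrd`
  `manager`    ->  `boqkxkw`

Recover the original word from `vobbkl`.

The output letters match the input read backwards, each shifted +10: threw reversed is werht. Read the word backwards and shift each letter +10.
Reversing it on vobbkl: shift back: v−10=l, o−10=e, b−10=r, b−10=r, k−10=a, l−10=b → lerrab; then reverse → barrel.

barrel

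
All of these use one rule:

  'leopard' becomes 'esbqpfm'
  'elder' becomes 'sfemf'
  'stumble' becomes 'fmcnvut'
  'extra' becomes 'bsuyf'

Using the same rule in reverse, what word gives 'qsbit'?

Two steps: reverse the string, then apply a Caesar shift of +1.
Decoding qsbit: shift back: q−1=p, s−1=r, b−1=a, i−1=h, t−1=s → prahs; then reverse → sharp.

sharp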